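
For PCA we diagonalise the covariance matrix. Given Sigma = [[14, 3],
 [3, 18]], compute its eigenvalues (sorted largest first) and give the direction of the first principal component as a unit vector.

Step 1 — characteristic polynomial of 2×2 Sigma:
  det(Sigma - λI) = λ² - trace · λ + det = 0.
  trace = 14 + 18 = 32, det = 14·18 - (3)² = 243.
Step 2 — discriminant:
  Δ = trace² - 4·det = 1024 - 972 = 52.
Step 3 — eigenvalues:
  λ = (trace ± √Δ)/2 = (32 ± 7.2111)/2,
  λ_1 = 19.6056,  λ_2 = 12.3944.

Step 4 — unit eigenvector for λ_1: solve (Sigma - λ_1 I)v = 0. First row:
  (14 - 19.6056)·v_x + (3)·v_y = 0, i.e. (-5.6056)·v_x + (3)·v_y = 0,
  so v ∝ (b, λ_1 - a) = (3, 5.6056) = u.
  ||u|| = √((3)² + (5.6056)²) = √(40.4222) ≈ 6.3578,
  v_1 = u/||u|| ≈ (0.4719, 0.8817) (||v_1|| = 1).

λ_1 = 19.6056,  λ_2 = 12.3944;  v_1 ≈ (0.4719, 0.8817)


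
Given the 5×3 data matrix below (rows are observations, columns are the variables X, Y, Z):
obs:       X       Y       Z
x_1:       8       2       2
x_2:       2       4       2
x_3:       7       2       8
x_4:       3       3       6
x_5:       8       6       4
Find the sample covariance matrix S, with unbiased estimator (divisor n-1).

Step 1 — column means:
  mean(X) = (8 + 2 + 7 + 3 + 8) / 5 = 28/5 = 5.6
  mean(Y) = (2 + 4 + 2 + 3 + 6) / 5 = 17/5 = 3.4
  mean(Z) = (2 + 2 + 8 + 6 + 4) / 5 = 22/5 = 4.4

Step 2 — sample covariance S[i,j] = (1/(n-1)) · Σ_k (x_{k,i} - mean_i) · (x_{k,j} - mean_j), with n-1 = 4.
  S[X,X] = ((2.4)·(2.4) + (-3.6)·(-3.6) + (1.4)·(1.4) + (-2.6)·(-2.6) + (2.4)·(2.4)) / 4 = 33.2/4 = 8.3
  S[X,Y] = ((2.4)·(-1.4) + (-3.6)·(0.6) + (1.4)·(-1.4) + (-2.6)·(-0.4) + (2.4)·(2.6)) / 4 = -0.2/4 = -0.05
  S[X,Z] = ((2.4)·(-2.4) + (-3.6)·(-2.4) + (1.4)·(3.6) + (-2.6)·(1.6) + (2.4)·(-0.4)) / 4 = 2.8/4 = 0.7
  S[Y,Y] = ((-1.4)·(-1.4) + (0.6)·(0.6) + (-1.4)·(-1.4) + (-0.4)·(-0.4) + (2.6)·(2.6)) / 4 = 11.2/4 = 2.8
  S[Y,Z] = ((-1.4)·(-2.4) + (0.6)·(-2.4) + (-1.4)·(3.6) + (-0.4)·(1.6) + (2.6)·(-0.4)) / 4 = -4.8/4 = -1.2
  S[Z,Z] = ((-2.4)·(-2.4) + (-2.4)·(-2.4) + (3.6)·(3.6) + (1.6)·(1.6) + (-0.4)·(-0.4)) / 4 = 27.2/4 = 6.8

S is symmetric (S[j,i] = S[i,j]). Assembling:

S = [[8.3, -0.05, 0.7],
 [-0.05, 2.8, -1.2],
 [0.7, -1.2, 6.8]]


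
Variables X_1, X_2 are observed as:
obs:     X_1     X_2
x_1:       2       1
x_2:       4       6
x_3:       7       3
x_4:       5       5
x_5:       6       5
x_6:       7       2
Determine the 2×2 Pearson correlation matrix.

Step 1 — column means:
  mean(X_1) = (2 + 4 + 7 + 5 + 6 + 7) / 6 = 31/6 = 5.1667
  mean(X_2) = (1 + 6 + 3 + 5 + 5 + 2) / 6 = 22/6 = 3.6667

Step 2 — sample variances and covariances s[i,j] = (1/(n-1)) · Σ_k (x_{k,i} - mean_i) · (x_{k,j} - mean_j), with n-1 = 5:
  s[X_1,X_1] = ((-3.1667)·(-3.1667) + (-1.1667)·(-1.1667) + (1.8333)·(1.8333) + (-0.1667)·(-0.1667) + (0.8333)·(0.8333) + (1.8333)·(1.8333)) / 5 = 18.8333/5 = 3.7667
  s[X_1,X_2] = ((-3.1667)·(-2.6667) + (-1.1667)·(2.3333) + (1.8333)·(-0.6667) + (-0.1667)·(1.3333) + (0.8333)·(1.3333) + (1.8333)·(-1.6667)) / 5 = 2.3333/5 = 0.4667
  s[X_2,X_2] = ((-2.6667)·(-2.6667) + (2.3333)·(2.3333) + (-0.6667)·(-0.6667) + (1.3333)·(1.3333) + (1.3333)·(1.3333) + (-1.6667)·(-1.6667)) / 5 = 19.3333/5 = 3.8667
  Sample standard deviations s_i = √(s[i,i]):
  s(X_1) = √(3.7667) = 1.9408
  s(X_2) = √(3.8667) = 1.9664

Step 3 — r_{ij} = s_{ij} / (s_i · s_j):
  r[X_1,X_1] = 1 (diagonal).
  r[X_1,X_2] = 0.4667 / (1.9408 · 1.9664) = 0.4667 / 3.8163 = 0.1223
  r[X_2,X_2] = 1 (diagonal).

R is symmetric with unit diagonal. Assembling:

R = [[1, 0.1223],
 [0.1223, 1]]


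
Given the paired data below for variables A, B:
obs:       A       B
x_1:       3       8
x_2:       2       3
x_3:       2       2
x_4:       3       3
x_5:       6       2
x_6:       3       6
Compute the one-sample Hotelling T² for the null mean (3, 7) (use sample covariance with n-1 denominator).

Step 1 — sample mean vector:
  mean(A) = (3 + 2 + 2 + 3 + 6 + 3) / 6 = 19/6 = 3.1667
  mean(B) = (8 + 3 + 2 + 3 + 2 + 6) / 6 = 24/6 = 4
  x̄ = (3.1667, 4),  deviation x̄ - mu_0 = (3.1667, 4) - (3, 7) = (0.1667, -3).

Step 2 — sample covariance matrix, S[i,j] = (1/(n-1)) · Σ_k (x_{k,i} - mean_i) · (x_{k,j} - mean_j), divisor n-1 = 5:
  S[A,A] = ((-0.1667)·(-0.1667) + (-1.1667)·(-1.1667) + (-1.1667)·(-1.1667) + (-0.1667)·(-0.1667) + (2.8333)·(2.8333) + (-0.1667)·(-0.1667)) / 5 = 10.8333/5 = 2.1667
  S[A,B] = ((-0.1667)·(4) + (-1.1667)·(-1) + (-1.1667)·(-2) + (-0.1667)·(-1) + (2.8333)·(-2) + (-0.1667)·(2)) / 5 = -3/5 = -0.6
  S[B,B] = ((4)·(4) + (-1)·(-1) + (-2)·(-2) + (-1)·(-1) + (-2)·(-2) + (2)·(2)) / 5 = 30/5 = 6
  S = [[2.1667, -0.6],
 [-0.6, 6]].

Step 3 — invert S. det(S) = 2.1667·6 - (-0.6)² = 12.64.
  S^{-1} = (1/det) · [[d, -b], [-b, a]] = [[0.4747, 0.0475],
 [0.0475, 0.1714]].

Step 4 — quadratic form (x̄ - mu_0)^T · S^{-1} · (x̄ - mu_0):
  S^{-1} · (x̄ - mu_0) = (-0.0633, -0.5063),
  (x̄ - mu_0)^T · [...] = (0.1667)·(-0.0633) + (-3)·(-0.5063) = 1.5084.

Step 5 — scale by n: T² = 6 · 1.5084 = 9.0506.

T² ≈ 9.0506


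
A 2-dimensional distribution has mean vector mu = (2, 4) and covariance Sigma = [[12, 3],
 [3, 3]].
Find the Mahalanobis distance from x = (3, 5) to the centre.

Step 1 — centre the observation: (x - mu) = (1, 1).

Step 2 — invert Sigma. det(Sigma) = 12·3 - (3)² = 27.
  Sigma^{-1} = (1/det) · [[d, -b], [-b, a]] = [[0.1111, -0.1111],
 [-0.1111, 0.4444]].

Step 3 — form the quadratic (x - mu)^T · Sigma^{-1} · (x - mu):
  Sigma^{-1} · (x - mu) = (0, 0.3333).
  (x - mu)^T · [Sigma^{-1} · (x - mu)] = (1)·(0) + (1)·(0.3333) = 0.3333.

Step 4 — take square root: d = √(0.3333) ≈ 0.5774.

d(x, mu) = √(0.3333) ≈ 0.5774


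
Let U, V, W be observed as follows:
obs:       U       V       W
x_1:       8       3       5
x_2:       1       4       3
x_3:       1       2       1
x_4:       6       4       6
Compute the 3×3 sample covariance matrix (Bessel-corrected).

Step 1 — column means:
  mean(U) = (8 + 1 + 1 + 6) / 4 = 16/4 = 4
  mean(V) = (3 + 4 + 2 + 4) / 4 = 13/4 = 3.25
  mean(W) = (5 + 3 + 1 + 6) / 4 = 15/4 = 3.75

Step 2 — sample covariance S[i,j] = (1/(n-1)) · Σ_k (x_{k,i} - mean_i) · (x_{k,j} - mean_j), with n-1 = 3.
  S[U,U] = ((4)·(4) + (-3)·(-3) + (-3)·(-3) + (2)·(2)) / 3 = 38/3 = 12.6667
  S[U,V] = ((4)·(-0.25) + (-3)·(0.75) + (-3)·(-1.25) + (2)·(0.75)) / 3 = 2/3 = 0.6667
  S[U,W] = ((4)·(1.25) + (-3)·(-0.75) + (-3)·(-2.75) + (2)·(2.25)) / 3 = 20/3 = 6.6667
  S[V,V] = ((-0.25)·(-0.25) + (0.75)·(0.75) + (-1.25)·(-1.25) + (0.75)·(0.75)) / 3 = 2.75/3 = 0.9167
  S[V,W] = ((-0.25)·(1.25) + (0.75)·(-0.75) + (-1.25)·(-2.75) + (0.75)·(2.25)) / 3 = 4.25/3 = 1.4167
  S[W,W] = ((1.25)·(1.25) + (-0.75)·(-0.75) + (-2.75)·(-2.75) + (2.25)·(2.25)) / 3 = 14.75/3 = 4.9167

S is symmetric (S[j,i] = S[i,j]). Assembling:

S = [[12.6667, 0.6667, 6.6667],
 [0.6667, 0.9167, 1.4167],
 [6.6667, 1.4167, 4.9167]]


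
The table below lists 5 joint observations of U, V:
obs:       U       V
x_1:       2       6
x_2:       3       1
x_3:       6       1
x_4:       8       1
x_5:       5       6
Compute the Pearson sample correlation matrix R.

Step 1 — column means:
  mean(U) = (2 + 3 + 6 + 8 + 5) / 5 = 24/5 = 4.8
  mean(V) = (6 + 1 + 1 + 1 + 6) / 5 = 15/5 = 3

Step 2 — sample variances and covariances s[i,j] = (1/(n-1)) · Σ_k (x_{k,i} - mean_i) · (x_{k,j} - mean_j), with n-1 = 4:
  s[U,U] = ((-2.8)·(-2.8) + (-1.8)·(-1.8) + (1.2)·(1.2) + (3.2)·(3.2) + (0.2)·(0.2)) / 4 = 22.8/4 = 5.7
  s[U,V] = ((-2.8)·(3) + (-1.8)·(-2) + (1.2)·(-2) + (3.2)·(-2) + (0.2)·(3)) / 4 = -13/4 = -3.25
  s[V,V] = ((3)·(3) + (-2)·(-2) + (-2)·(-2) + (-2)·(-2) + (3)·(3)) / 4 = 30/4 = 7.5
  Sample standard deviations s_i = √(s[i,i]):
  s(U) = √(5.7) = 2.3875
  s(V) = √(7.5) = 2.7386

Step 3 — r_{ij} = s_{ij} / (s_i · s_j):
  r[U,U] = 1 (diagonal).
  r[U,V] = -3.25 / (2.3875 · 2.7386) = -3.25 / 6.5383 = -0.4971
  r[V,V] = 1 (diagonal).

R is symmetric with unit diagonal. Assembling:

R = [[1, -0.4971],
 [-0.4971, 1]]


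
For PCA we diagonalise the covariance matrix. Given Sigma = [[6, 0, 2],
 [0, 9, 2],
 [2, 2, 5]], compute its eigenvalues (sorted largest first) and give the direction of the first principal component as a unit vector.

Step 1 — characteristic polynomial p(λ) = det(λI - Sigma) = λ³ - tr·λ² + c_1·λ - det, where tr = trace, c_1 = sum of the principal 2×2 minors, det = det(Sigma):
  tr = 6 + 9 + 5 = 20,
  c_1 = (6·9 - (0)²) + (6·5 - (2)²) + (9·5 - (2)²) = 54 + 26 + 41 = 121,
  det = 6·(9·5 - (2)²) - (0)·((0)·5 - (2)·(2)) + (2)·((0)·(2) - 9·(2)) = 6·(41) - (0)·(-4) + (2)·(-18) = 210.
  So p(λ) = λ³ - 20λ² + 121λ - 210.
Step 2 — look for an integer root (rational root theorem: any rational root is an integer divisor of 210). Testing λ = 3:
  p(3) = 27 - 180 + 363 - 210 = 0  ✓
  Dividing out (λ - 3): p(λ) = (λ - 3)(λ² - 17λ + 70).
Step 3 — remaining eigenvalues from the quadratic λ² - 17λ + 70 = 0:
  Δ = 17² - 4·70 = 289 - 280 = 9,  λ = (17 ± √9)/2 = (17 ± 3)/2 = 10 or 7.
  Sorted: λ_1 = 10,  λ_2 = 7,  λ_3 = 3  (check: sum = 20 = tr ✓).

Step 4 — unit eigenvector for λ_1 = 10: v spans the null space of (Sigma - λ_1 I), whose rows are
  r_1 = (-4, 0, 2),  r_2 = (0, -1, 2),  r_3 = (2, 2, -5).
  v is orthogonal to every row, so take v ∝ r_1 × r_2 = ((0)·(2) - (2)·(-1), (2)·(0) - (-4)·(2), (-4)·(-1) - (0)·(0)) = (2, 8, 4).
  Rescale (divide by 2): u = (1, 4, 2).
  ||u|| = √((1)² + (4)² + (2)²) = √(21) ≈ 4.5826,  v_1 = u/||u|| ≈ (0.2182, 0.8729, 0.4364) (||v_1|| = 1).

λ_1 = 10,  λ_2 = 7,  λ_3 = 3;  v_1 ≈ (0.2182, 0.8729, 0.4364)


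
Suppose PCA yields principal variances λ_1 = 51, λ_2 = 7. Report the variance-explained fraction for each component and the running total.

Step 1 — total variance = trace(Sigma) = Σ λ_i = 51 + 7 = 58.

Step 2 — fraction explained by component i = λ_i / Σ λ:
  PC1: 51/58 = 0.8793
  PC2: 7/58 = 0.1207

Step 3 — cumulative fraction after k components = (λ_1 + ... + λ_k) / Σ λ:
  k = 1: 51/58 = 0.8793
  k = 2: (51 + 7)/58 = 58/58 = 1

Summary (fraction, with percent):

explained: PC1 0.8793 (87.93%), PC2 0.1207 (12.07%);  cumulative: 0.8793, 1


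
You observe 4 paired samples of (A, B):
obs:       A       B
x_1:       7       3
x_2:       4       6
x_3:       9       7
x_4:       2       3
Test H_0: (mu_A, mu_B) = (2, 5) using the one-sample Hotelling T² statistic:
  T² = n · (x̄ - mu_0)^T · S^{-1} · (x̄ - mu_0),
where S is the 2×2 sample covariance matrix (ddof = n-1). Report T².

Step 1 — sample mean vector:
  mean(A) = (7 + 4 + 9 + 2) / 4 = 22/4 = 5.5
  mean(B) = (3 + 6 + 7 + 3) / 4 = 19/4 = 4.75
  x̄ = (5.5, 4.75),  deviation x̄ - mu_0 = (5.5, 4.75) - (2, 5) = (3.5, -0.25).

Step 2 — sample covariance matrix, S[i,j] = (1/(n-1)) · Σ_k (x_{k,i} - mean_i) · (x_{k,j} - mean_j), divisor n-1 = 3:
  S[A,A] = ((1.5)·(1.5) + (-1.5)·(-1.5) + (3.5)·(3.5) + (-3.5)·(-3.5)) / 3 = 29/3 = 9.6667
  S[A,B] = ((1.5)·(-1.75) + (-1.5)·(1.25) + (3.5)·(2.25) + (-3.5)·(-1.75)) / 3 = 9.5/3 = 3.1667
  S[B,B] = ((-1.75)·(-1.75) + (1.25)·(1.25) + (2.25)·(2.25) + (-1.75)·(-1.75)) / 3 = 12.75/3 = 4.25
  S = [[9.6667, 3.1667],
 [3.1667, 4.25]].

Step 3 — invert S. det(S) = 9.6667·4.25 - (3.1667)² = 31.0556.
  S^{-1} = (1/det) · [[d, -b], [-b, a]] = [[0.1369, -0.102],
 [-0.102, 0.3113]].

Step 4 — quadratic form (x̄ - mu_0)^T · S^{-1} · (x̄ - mu_0):
  S^{-1} · (x̄ - mu_0) = (0.5045, -0.4347),
  (x̄ - mu_0)^T · [...] = (3.5)·(0.5045) + (-0.25)·(-0.4347) = 1.8743.

Step 5 — scale by n: T² = 4 · 1.8743 = 7.4973.

T² ≈ 7.4973


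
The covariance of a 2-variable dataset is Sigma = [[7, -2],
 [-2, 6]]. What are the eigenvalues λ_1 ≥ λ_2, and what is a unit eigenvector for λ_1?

Step 1 — characteristic polynomial of 2×2 Sigma:
  det(Sigma - λI) = λ² - trace · λ + det = 0.
  trace = 7 + 6 = 13, det = 7·6 - (-2)² = 38.
Step 2 — discriminant:
  Δ = trace² - 4·det = 169 - 152 = 17.
Step 3 — eigenvalues:
  λ = (trace ± √Δ)/2 = (13 ± 4.1231)/2,
  λ_1 = 8.5616,  λ_2 = 4.4384.

Step 4 — unit eigenvector for λ_1: solve (Sigma - λ_1 I)v = 0. First row:
  (7 - 8.5616)·v_x + (-2)·v_y = 0, i.e. (-1.5616)·v_x + (-2)·v_y = 0,
  so v ∝ (b, λ_1 - a) = (-2, 1.5616); multiply by -1 so the first entry is positive: u = (2, -1.5616).
  ||u|| = √((2)² + (-1.5616)²) = √(6.4384) ≈ 2.5374,
  v_1 = u/||u|| ≈ (0.7882, -0.6154) (||v_1|| = 1).

λ_1 = 8.5616,  λ_2 = 4.4384;  v_1 ≈ (0.7882, -0.6154)


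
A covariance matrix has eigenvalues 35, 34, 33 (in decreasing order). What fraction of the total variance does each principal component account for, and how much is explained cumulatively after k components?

Step 1 — total variance = trace(Sigma) = Σ λ_i = 35 + 34 + 33 = 102.

Step 2 — fraction explained by component i = λ_i / Σ λ:
  PC1: 35/102 = 0.3431
  PC2: 34/102 = 0.3333
  PC3: 33/102 = 0.3235

Step 3 — cumulative fraction after k components = (λ_1 + ... + λ_k) / Σ λ:
  k = 1: 35/102 = 0.3431
  k = 2: (35 + 34)/102 = 69/102 = 0.6765
  k = 3: (35 + 34 + 33)/102 = 102/102 = 1

Summary (fraction, with percent):

explained: PC1 0.3431 (34.31%), PC2 0.3333 (33.33%), PC3 0.3235 (32.35%);  cumulative: 0.3431, 0.6765, 1


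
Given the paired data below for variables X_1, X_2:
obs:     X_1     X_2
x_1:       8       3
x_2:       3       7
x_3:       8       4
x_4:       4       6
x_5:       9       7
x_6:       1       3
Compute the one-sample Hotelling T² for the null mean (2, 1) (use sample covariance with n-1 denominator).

Step 1 — sample mean vector:
  mean(X_1) = (8 + 3 + 8 + 4 + 9 + 1) / 6 = 33/6 = 5.5
  mean(X_2) = (3 + 7 + 4 + 6 + 7 + 3) / 6 = 30/6 = 5
  x̄ = (5.5, 5),  deviation x̄ - mu_0 = (5.5, 5) - (2, 1) = (3.5, 4).

Step 2 — sample covariance matrix, S[i,j] = (1/(n-1)) · Σ_k (x_{k,i} - mean_i) · (x_{k,j} - mean_j), divisor n-1 = 5:
  S[X_1,X_1] = ((2.5)·(2.5) + (-2.5)·(-2.5) + (2.5)·(2.5) + (-1.5)·(-1.5) + (3.5)·(3.5) + (-4.5)·(-4.5)) / 5 = 53.5/5 = 10.7
  S[X_1,X_2] = ((2.5)·(-2) + (-2.5)·(2) + (2.5)·(-1) + (-1.5)·(1) + (3.5)·(2) + (-4.5)·(-2)) / 5 = 2/5 = 0.4
  S[X_2,X_2] = ((-2)·(-2) + (2)·(2) + (-1)·(-1) + (1)·(1) + (2)·(2) + (-2)·(-2)) / 5 = 18/5 = 3.6
  S = [[10.7, 0.4],
 [0.4, 3.6]].

Step 3 — invert S. det(S) = 10.7·3.6 - (0.4)² = 38.36.
  S^{-1} = (1/det) · [[d, -b], [-b, a]] = [[0.0938, -0.0104],
 [-0.0104, 0.2789]].

Step 4 — quadratic form (x̄ - mu_0)^T · S^{-1} · (x̄ - mu_0):
  S^{-1} · (x̄ - mu_0) = (0.2868, 1.0792),
  (x̄ - mu_0)^T · [...] = (3.5)·(0.2868) + (4)·(1.0792) = 5.3206.

Step 5 — scale by n: T² = 6 · 5.3206 = 31.9239.

T² ≈ 31.9239


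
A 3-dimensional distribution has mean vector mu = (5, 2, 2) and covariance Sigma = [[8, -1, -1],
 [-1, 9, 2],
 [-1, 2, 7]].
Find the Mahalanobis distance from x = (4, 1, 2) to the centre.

Step 1 — centre the observation: (x - mu) = (-1, -1, 0).

Step 2 — invert Sigma (cofactor / det for 3×3, or solve directly):
  Sigma^{-1} = [[0.1283, 0.0109, 0.0152],
 [0.0109, 0.1196, -0.0326],
 [0.0152, -0.0326, 0.1543]].

Step 3 — form the quadratic (x - mu)^T · Sigma^{-1} · (x - mu):
  Sigma^{-1} · (x - mu) = (-0.1391, -0.1304, 0.0174).
  (x - mu)^T · [Sigma^{-1} · (x - mu)] = (-1)·(-0.1391) + (-1)·(-0.1304) + (0)·(0.0174) = 0.2696.

Step 4 — take square root: d = √(0.2696) ≈ 0.5192.

d(x, mu) = √(0.2696) ≈ 0.5192


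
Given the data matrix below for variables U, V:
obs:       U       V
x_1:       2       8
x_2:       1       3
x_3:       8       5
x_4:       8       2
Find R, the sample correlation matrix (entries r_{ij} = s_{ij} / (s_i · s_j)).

Step 1 — column means:
  mean(U) = (2 + 1 + 8 + 8) / 4 = 19/4 = 4.75
  mean(V) = (8 + 3 + 5 + 2) / 4 = 18/4 = 4.5

Step 2 — sample variances and covariances s[i,j] = (1/(n-1)) · Σ_k (x_{k,i} - mean_i) · (x_{k,j} - mean_j), with n-1 = 3:
  s[U,U] = ((-2.75)·(-2.75) + (-3.75)·(-3.75) + (3.25)·(3.25) + (3.25)·(3.25)) / 3 = 42.75/3 = 14.25
  s[U,V] = ((-2.75)·(3.5) + (-3.75)·(-1.5) + (3.25)·(0.5) + (3.25)·(-2.5)) / 3 = -10.5/3 = -3.5
  s[V,V] = ((3.5)·(3.5) + (-1.5)·(-1.5) + (0.5)·(0.5) + (-2.5)·(-2.5)) / 3 = 21/3 = 7
  Sample standard deviations s_i = √(s[i,i]):
  s(U) = √(14.25) = 3.7749
  s(V) = √(7) = 2.6458

Step 3 — r_{ij} = s_{ij} / (s_i · s_j):
  r[U,U] = 1 (diagonal).
  r[U,V] = -3.5 / (3.7749 · 2.6458) = -3.5 / 9.9875 = -0.3504
  r[V,V] = 1 (diagonal).

R is symmetric with unit diagonal. Assembling:

R = [[1, -0.3504],
 [-0.3504, 1]]


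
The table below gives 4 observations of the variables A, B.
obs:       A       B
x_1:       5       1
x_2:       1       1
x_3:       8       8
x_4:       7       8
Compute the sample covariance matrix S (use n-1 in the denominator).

Step 1 — column means:
  mean(A) = (5 + 1 + 8 + 7) / 4 = 21/4 = 5.25
  mean(B) = (1 + 1 + 8 + 8) / 4 = 18/4 = 4.5

Step 2 — sample covariance S[i,j] = (1/(n-1)) · Σ_k (x_{k,i} - mean_i) · (x_{k,j} - mean_j), with n-1 = 3.
  S[A,A] = ((-0.25)·(-0.25) + (-4.25)·(-4.25) + (2.75)·(2.75) + (1.75)·(1.75)) / 3 = 28.75/3 = 9.5833
  S[A,B] = ((-0.25)·(-3.5) + (-4.25)·(-3.5) + (2.75)·(3.5) + (1.75)·(3.5)) / 3 = 31.5/3 = 10.5
  S[B,B] = ((-3.5)·(-3.5) + (-3.5)·(-3.5) + (3.5)·(3.5) + (3.5)·(3.5)) / 3 = 49/3 = 16.3333

S is symmetric (S[j,i] = S[i,j]). Assembling:

S = [[9.5833, 10.5],
 [10.5, 16.3333]]


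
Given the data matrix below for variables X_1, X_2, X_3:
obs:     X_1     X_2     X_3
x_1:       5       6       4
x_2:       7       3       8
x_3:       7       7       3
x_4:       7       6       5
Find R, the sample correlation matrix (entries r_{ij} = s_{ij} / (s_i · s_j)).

Step 1 — column means:
  mean(X_1) = (5 + 7 + 7 + 7) / 4 = 26/4 = 6.5
  mean(X_2) = (6 + 3 + 7 + 6) / 4 = 22/4 = 5.5
  mean(X_3) = (4 + 8 + 3 + 5) / 4 = 20/4 = 5

Step 2 — sample variances and covariances s[i,j] = (1/(n-1)) · Σ_k (x_{k,i} - mean_i) · (x_{k,j} - mean_j), with n-1 = 3:
  s[X_1,X_1] = ((-1.5)·(-1.5) + (0.5)·(0.5) + (0.5)·(0.5) + (0.5)·(0.5)) / 3 = 3/3 = 1
  s[X_1,X_2] = ((-1.5)·(0.5) + (0.5)·(-2.5) + (0.5)·(1.5) + (0.5)·(0.5)) / 3 = -1/3 = -0.3333
  s[X_1,X_3] = ((-1.5)·(-1) + (0.5)·(3) + (0.5)·(-2) + (0.5)·(0)) / 3 = 2/3 = 0.6667
  s[X_2,X_2] = ((0.5)·(0.5) + (-2.5)·(-2.5) + (1.5)·(1.5) + (0.5)·(0.5)) / 3 = 9/3 = 3
  s[X_2,X_3] = ((0.5)·(-1) + (-2.5)·(3) + (1.5)·(-2) + (0.5)·(0)) / 3 = -11/3 = -3.6667
  s[X_3,X_3] = ((-1)·(-1) + (3)·(3) + (-2)·(-2) + (0)·(0)) / 3 = 14/3 = 4.6667
  Sample standard deviations s_i = √(s[i,i]):
  s(X_1) = √(1) = 1
  s(X_2) = √(3) = 1.7321
  s(X_3) = √(4.6667) = 2.1602

Step 3 — r_{ij} = s_{ij} / (s_i · s_j):
  r[X_1,X_1] = 1 (diagonal).
  r[X_1,X_2] = -0.3333 / (1 · 1.7321) = -0.3333 / 1.7321 = -0.1925
  r[X_1,X_3] = 0.6667 / (1 · 2.1602) = 0.6667 / 2.1602 = 0.3086
  r[X_2,X_2] = 1 (diagonal).
  r[X_2,X_3] = -3.6667 / (1.7321 · 2.1602) = -3.6667 / 3.7417 = -0.98
  r[X_3,X_3] = 1 (diagonal).

R is symmetric with unit diagonal. Assembling:

R = [[1, -0.1925, 0.3086],
 [-0.1925, 1, -0.98],
 [0.3086, -0.98, 1]]


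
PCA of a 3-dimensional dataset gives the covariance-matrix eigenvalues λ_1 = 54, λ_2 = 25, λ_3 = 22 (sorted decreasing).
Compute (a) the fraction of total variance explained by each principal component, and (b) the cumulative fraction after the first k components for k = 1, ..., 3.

Step 1 — total variance = trace(Sigma) = Σ λ_i = 54 + 25 + 22 = 101.

Step 2 — fraction explained by component i = λ_i / Σ λ:
  PC1: 54/101 = 0.5347
  PC2: 25/101 = 0.2475
  PC3: 22/101 = 0.2178

Step 3 — cumulative fraction after k components = (λ_1 + ... + λ_k) / Σ λ:
  k = 1: 54/101 = 0.5347
  k = 2: (54 + 25)/101 = 79/101 = 0.7822
  k = 3: (54 + 25 + 22)/101 = 101/101 = 1

Summary (fraction, with percent):

explained: PC1 0.5347 (53.47%), PC2 0.2475 (24.75%), PC3 0.2178 (21.78%);  cumulative: 0.5347, 0.7822, 1


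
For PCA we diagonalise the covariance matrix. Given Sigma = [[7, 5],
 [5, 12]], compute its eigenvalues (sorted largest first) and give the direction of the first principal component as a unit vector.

Step 1 — characteristic polynomial of 2×2 Sigma:
  det(Sigma - λI) = λ² - trace · λ + det = 0.
  trace = 7 + 12 = 19, det = 7·12 - (5)² = 59.
Step 2 — discriminant:
  Δ = trace² - 4·det = 361 - 236 = 125.
Step 3 — eigenvalues:
  λ = (trace ± √Δ)/2 = (19 ± 11.1803)/2,
  λ_1 = 15.0902,  λ_2 = 3.9098.

Step 4 — unit eigenvector for λ_1: solve (Sigma - λ_1 I)v = 0. First row:
  (7 - 15.0902)·v_x + (5)·v_y = 0, i.e. (-8.0902)·v_x + (5)·v_y = 0,
  so v ∝ (b, λ_1 - a) = (5, 8.0902) = u.
  ||u|| = √((5)² + (8.0902)²) = √(90.4508) ≈ 9.5106,
  v_1 = u/||u|| ≈ (0.5257, 0.8507) (||v_1|| = 1).

λ_1 = 15.0902,  λ_2 = 3.9098;  v_1 ≈ (0.5257, 0.8507)


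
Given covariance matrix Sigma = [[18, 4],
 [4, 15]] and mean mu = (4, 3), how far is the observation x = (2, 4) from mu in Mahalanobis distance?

Step 1 — centre the observation: (x - mu) = (-2, 1).

Step 2 — invert Sigma. det(Sigma) = 18·15 - (4)² = 254.
  Sigma^{-1} = (1/det) · [[d, -b], [-b, a]] = [[0.0591, -0.0157],
 [-0.0157, 0.0709]].

Step 3 — form the quadratic (x - mu)^T · Sigma^{-1} · (x - mu):
  Sigma^{-1} · (x - mu) = (-0.1339, 0.1024).
  (x - mu)^T · [Sigma^{-1} · (x - mu)] = (-2)·(-0.1339) + (1)·(0.1024) = 0.3701.

Step 4 — take square root: d = √(0.3701) ≈ 0.6083.

d(x, mu) = √(0.3701) ≈ 0.6083


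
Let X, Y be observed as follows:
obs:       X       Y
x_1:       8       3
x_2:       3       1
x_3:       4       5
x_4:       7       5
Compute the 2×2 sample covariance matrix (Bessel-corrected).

Step 1 — column means:
  mean(X) = (8 + 3 + 4 + 7) / 4 = 22/4 = 5.5
  mean(Y) = (3 + 1 + 5 + 5) / 4 = 14/4 = 3.5

Step 2 — sample covariance S[i,j] = (1/(n-1)) · Σ_k (x_{k,i} - mean_i) · (x_{k,j} - mean_j), with n-1 = 3.
  S[X,X] = ((2.5)·(2.5) + (-2.5)·(-2.5) + (-1.5)·(-1.5) + (1.5)·(1.5)) / 3 = 17/3 = 5.6667
  S[X,Y] = ((2.5)·(-0.5) + (-2.5)·(-2.5) + (-1.5)·(1.5) + (1.5)·(1.5)) / 3 = 5/3 = 1.6667
  S[Y,Y] = ((-0.5)·(-0.5) + (-2.5)·(-2.5) + (1.5)·(1.5) + (1.5)·(1.5)) / 3 = 11/3 = 3.6667

S is symmetric (S[j,i] = S[i,j]). Assembling:

S = [[5.6667, 1.6667],
 [1.6667, 3.6667]]


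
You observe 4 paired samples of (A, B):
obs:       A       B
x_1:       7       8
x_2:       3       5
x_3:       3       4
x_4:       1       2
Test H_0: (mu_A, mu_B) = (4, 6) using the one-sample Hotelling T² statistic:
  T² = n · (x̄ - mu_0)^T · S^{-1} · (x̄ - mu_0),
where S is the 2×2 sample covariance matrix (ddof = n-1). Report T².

Step 1 — sample mean vector:
  mean(A) = (7 + 3 + 3 + 1) / 4 = 14/4 = 3.5
  mean(B) = (8 + 5 + 4 + 2) / 4 = 19/4 = 4.75
  x̄ = (3.5, 4.75),  deviation x̄ - mu_0 = (3.5, 4.75) - (4, 6) = (-0.5, -1.25).

Step 2 — sample covariance matrix, S[i,j] = (1/(n-1)) · Σ_k (x_{k,i} - mean_i) · (x_{k,j} - mean_j), divisor n-1 = 3:
  S[A,A] = ((3.5)·(3.5) + (-0.5)·(-0.5) + (-0.5)·(-0.5) + (-2.5)·(-2.5)) / 3 = 19/3 = 6.3333
  S[A,B] = ((3.5)·(3.25) + (-0.5)·(0.25) + (-0.5)·(-0.75) + (-2.5)·(-2.75)) / 3 = 18.5/3 = 6.1667
  S[B,B] = ((3.25)·(3.25) + (0.25)·(0.25) + (-0.75)·(-0.75) + (-2.75)·(-2.75)) / 3 = 18.75/3 = 6.25
  S = [[6.3333, 6.1667],
 [6.1667, 6.25]].

Step 3 — invert S. det(S) = 6.3333·6.25 - (6.1667)² = 1.5556.
  S^{-1} = (1/det) · [[d, -b], [-b, a]] = [[4.0179, -3.9643],
 [-3.9643, 4.0714]].

Step 4 — quadratic form (x̄ - mu_0)^T · S^{-1} · (x̄ - mu_0):
  S^{-1} · (x̄ - mu_0) = (2.9464, -3.1071),
  (x̄ - mu_0)^T · [...] = (-0.5)·(2.9464) + (-1.25)·(-3.1071) = 2.4107.

Step 5 — scale by n: T² = 4 · 2.4107 = 9.6429.

T² ≈ 9.6429


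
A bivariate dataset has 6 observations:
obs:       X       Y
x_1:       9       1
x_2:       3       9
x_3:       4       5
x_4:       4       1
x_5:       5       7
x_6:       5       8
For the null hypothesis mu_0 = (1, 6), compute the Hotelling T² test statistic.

Step 1 — sample mean vector:
  mean(X) = (9 + 3 + 4 + 4 + 5 + 5) / 6 = 30/6 = 5
  mean(Y) = (1 + 9 + 5 + 1 + 7 + 8) / 6 = 31/6 = 5.1667
  x̄ = (5, 5.1667),  deviation x̄ - mu_0 = (5, 5.1667) - (1, 6) = (4, -0.8333).

Step 2 — sample covariance matrix, S[i,j] = (1/(n-1)) · Σ_k (x_{k,i} - mean_i) · (x_{k,j} - mean_j), divisor n-1 = 5:
  S[X,X] = ((4)·(4) + (-2)·(-2) + (-1)·(-1) + (-1)·(-1) + (0)·(0) + (0)·(0)) / 5 = 22/5 = 4.4
  S[X,Y] = ((4)·(-4.1667) + (-2)·(3.8333) + (-1)·(-0.1667) + (-1)·(-4.1667) + (0)·(1.8333) + (0)·(2.8333)) / 5 = -20/5 = -4
  S[Y,Y] = ((-4.1667)·(-4.1667) + (3.8333)·(3.8333) + (-0.1667)·(-0.1667) + (-4.1667)·(-4.1667) + (1.8333)·(1.8333) + (2.8333)·(2.8333)) / 5 = 60.8333/5 = 12.1667
  S = [[4.4, -4],
 [-4, 12.1667]].

Step 3 — invert S. det(S) = 4.4·12.1667 - (-4)² = 37.5333.
  S^{-1} = (1/det) · [[d, -b], [-b, a]] = [[0.3242, 0.1066],
 [0.1066, 0.1172]].

Step 4 — quadratic form (x̄ - mu_0)^T · S^{-1} · (x̄ - mu_0):
  S^{-1} · (x̄ - mu_0) = (1.2078, 0.3286),
  (x̄ - mu_0)^T · [...] = (4)·(1.2078) + (-0.8333)·(0.3286) = 4.5574.

Step 5 — scale by n: T² = 6 · 4.5574 = 27.3446.

T² ≈ 27.3446


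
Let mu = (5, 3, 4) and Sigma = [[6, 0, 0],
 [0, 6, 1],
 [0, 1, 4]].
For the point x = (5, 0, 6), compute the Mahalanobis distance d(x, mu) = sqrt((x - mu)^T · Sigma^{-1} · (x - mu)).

Step 1 — centre the observation: (x - mu) = (0, -3, 2).

Step 2 — invert Sigma (cofactor / det for 3×3, or solve directly):
  Sigma^{-1} = [[0.1667, 0, 0],
 [0, 0.1739, -0.0435],
 [0, -0.0435, 0.2609]].

Step 3 — form the quadratic (x - mu)^T · Sigma^{-1} · (x - mu):
  Sigma^{-1} · (x - mu) = (0, -0.6087, 0.6522).
  (x - mu)^T · [Sigma^{-1} · (x - mu)] = (0)·(0) + (-3)·(-0.6087) + (2)·(0.6522) = 3.1304.

Step 4 — take square root: d = √(3.1304) ≈ 1.7693.

d(x, mu) = √(3.1304) ≈ 1.7693


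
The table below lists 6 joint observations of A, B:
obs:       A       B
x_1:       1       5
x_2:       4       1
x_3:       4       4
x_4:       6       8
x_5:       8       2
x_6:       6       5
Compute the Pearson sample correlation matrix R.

Step 1 — column means:
  mean(A) = (1 + 4 + 4 + 6 + 8 + 6) / 6 = 29/6 = 4.8333
  mean(B) = (5 + 1 + 4 + 8 + 2 + 5) / 6 = 25/6 = 4.1667

Step 2 — sample variances and covariances s[i,j] = (1/(n-1)) · Σ_k (x_{k,i} - mean_i) · (x_{k,j} - mean_j), with n-1 = 5:
  s[A,A] = ((-3.8333)·(-3.8333) + (-0.8333)·(-0.8333) + (-0.8333)·(-0.8333) + (1.1667)·(1.1667) + (3.1667)·(3.1667) + (1.1667)·(1.1667)) / 5 = 28.8333/5 = 5.7667
  s[A,B] = ((-3.8333)·(0.8333) + (-0.8333)·(-3.1667) + (-0.8333)·(-0.1667) + (1.1667)·(3.8333) + (3.1667)·(-2.1667) + (1.1667)·(0.8333)) / 5 = -1.8333/5 = -0.3667
  s[B,B] = ((0.8333)·(0.8333) + (-3.1667)·(-3.1667) + (-0.1667)·(-0.1667) + (3.8333)·(3.8333) + (-2.1667)·(-2.1667) + (0.8333)·(0.8333)) / 5 = 30.8333/5 = 6.1667
  Sample standard deviations s_i = √(s[i,i]):
  s(A) = √(5.7667) = 2.4014
  s(B) = √(6.1667) = 2.4833

Step 3 — r_{ij} = s_{ij} / (s_i · s_j):
  r[A,A] = 1 (diagonal).
  r[A,B] = -0.3667 / (2.4014 · 2.4833) = -0.3667 / 5.9633 = -0.0615
  r[B,B] = 1 (diagonal).

R is symmetric with unit diagonal. Assembling:

R = [[1, -0.0615],
 [-0.0615, 1]]


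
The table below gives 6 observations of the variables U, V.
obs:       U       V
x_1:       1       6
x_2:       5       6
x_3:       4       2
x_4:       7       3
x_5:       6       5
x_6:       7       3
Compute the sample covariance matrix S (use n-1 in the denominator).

Step 1 — column means:
  mean(U) = (1 + 5 + 4 + 7 + 6 + 7) / 6 = 30/6 = 5
  mean(V) = (6 + 6 + 2 + 3 + 5 + 3) / 6 = 25/6 = 4.1667

Step 2 — sample covariance S[i,j] = (1/(n-1)) · Σ_k (x_{k,i} - mean_i) · (x_{k,j} - mean_j), with n-1 = 5.
  S[U,U] = ((-4)·(-4) + (0)·(0) + (-1)·(-1) + (2)·(2) + (1)·(1) + (2)·(2)) / 5 = 26/5 = 5.2
  S[U,V] = ((-4)·(1.8333) + (0)·(1.8333) + (-1)·(-2.1667) + (2)·(-1.1667) + (1)·(0.8333) + (2)·(-1.1667)) / 5 = -9/5 = -1.8
  S[V,V] = ((1.8333)·(1.8333) + (1.8333)·(1.8333) + (-2.1667)·(-2.1667) + (-1.1667)·(-1.1667) + (0.8333)·(0.8333) + (-1.1667)·(-1.1667)) / 5 = 14.8333/5 = 2.9667

S is symmetric (S[j,i] = S[i,j]). Assembling:

S = [[5.2, -1.8],
 [-1.8, 2.9667]]


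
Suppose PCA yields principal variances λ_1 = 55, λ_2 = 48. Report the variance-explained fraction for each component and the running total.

Step 1 — total variance = trace(Sigma) = Σ λ_i = 55 + 48 = 103.

Step 2 — fraction explained by component i = λ_i / Σ λ:
  PC1: 55/103 = 0.534
  PC2: 48/103 = 0.466

Step 3 — cumulative fraction after k components = (λ_1 + ... + λ_k) / Σ λ:
  k = 1: 55/103 = 0.534
  k = 2: (55 + 48)/103 = 103/103 = 1

Summary (fraction, with percent):

explained: PC1 0.534 (53.4%), PC2 0.466 (46.6%);  cumulative: 0.534, 1


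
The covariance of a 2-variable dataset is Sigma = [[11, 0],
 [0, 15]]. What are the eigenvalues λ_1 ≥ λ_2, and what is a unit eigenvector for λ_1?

Step 1 — characteristic polynomial of 2×2 Sigma:
  det(Sigma - λI) = λ² - trace · λ + det = 0.
  trace = 11 + 15 = 26, det = 11·15 - (0)² = 165.
Step 2 — discriminant:
  Δ = trace² - 4·det = 676 - 660 = 16.
Step 3 — eigenvalues:
  λ = (trace ± √Δ)/2 = (26 ± 4)/2,
  λ_1 = 15,  λ_2 = 11.

Step 4 — unit eigenvector for λ_1: Sigma is diagonal, so its eigenvectors are the coordinate axes. λ_1 = 15 is the diagonal entry on the second coordinate axis, hence
  v_1 = (0, 1) (||v_1|| = 1).

λ_1 = 15,  λ_2 = 11;  v_1 ≈ (0, 1)


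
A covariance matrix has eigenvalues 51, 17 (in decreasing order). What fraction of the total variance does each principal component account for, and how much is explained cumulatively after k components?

Step 1 — total variance = trace(Sigma) = Σ λ_i = 51 + 17 = 68.

Step 2 — fraction explained by component i = λ_i / Σ λ:
  PC1: 51/68 = 0.75
  PC2: 17/68 = 0.25

Step 3 — cumulative fraction after k components = (λ_1 + ... + λ_k) / Σ λ:
  k = 1: 51/68 = 0.75
  k = 2: (51 + 17)/68 = 68/68 = 1

Summary (fraction, with percent):

explained: PC1 0.75 (75%), PC2 0.25 (25%);  cumulative: 0.75, 1


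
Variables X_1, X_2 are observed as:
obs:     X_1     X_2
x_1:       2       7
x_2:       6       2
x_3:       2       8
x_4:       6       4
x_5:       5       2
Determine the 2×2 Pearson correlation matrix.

Step 1 — column means:
  mean(X_1) = (2 + 6 + 2 + 6 + 5) / 5 = 21/5 = 4.2
  mean(X_2) = (7 + 2 + 8 + 4 + 2) / 5 = 23/5 = 4.6

Step 2 — sample variances and covariances s[i,j] = (1/(n-1)) · Σ_k (x_{k,i} - mean_i) · (x_{k,j} - mean_j), with n-1 = 4:
  s[X_1,X_1] = ((-2.2)·(-2.2) + (1.8)·(1.8) + (-2.2)·(-2.2) + (1.8)·(1.8) + (0.8)·(0.8)) / 4 = 16.8/4 = 4.2
  s[X_1,X_2] = ((-2.2)·(2.4) + (1.8)·(-2.6) + (-2.2)·(3.4) + (1.8)·(-0.6) + (0.8)·(-2.6)) / 4 = -20.6/4 = -5.15
  s[X_2,X_2] = ((2.4)·(2.4) + (-2.6)·(-2.6) + (3.4)·(3.4) + (-0.6)·(-0.6) + (-2.6)·(-2.6)) / 4 = 31.2/4 = 7.8
  Sample standard deviations s_i = √(s[i,i]):
  s(X_1) = √(4.2) = 2.0494
  s(X_2) = √(7.8) = 2.7928

Step 3 — r_{ij} = s_{ij} / (s_i · s_j):
  r[X_1,X_1] = 1 (diagonal).
  r[X_1,X_2] = -5.15 / (2.0494 · 2.7928) = -5.15 / 5.7236 = -0.8998
  r[X_2,X_2] = 1 (diagonal).

R is symmetric with unit diagonal. Assembling:

R = [[1, -0.8998],
 [-0.8998, 1]]


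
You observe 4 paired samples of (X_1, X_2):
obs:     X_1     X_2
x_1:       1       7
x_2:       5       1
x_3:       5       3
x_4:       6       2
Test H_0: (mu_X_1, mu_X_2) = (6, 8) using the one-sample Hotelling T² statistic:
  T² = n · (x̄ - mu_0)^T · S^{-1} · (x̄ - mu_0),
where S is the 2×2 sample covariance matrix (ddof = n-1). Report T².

Step 1 — sample mean vector:
  mean(X_1) = (1 + 5 + 5 + 6) / 4 = 17/4 = 4.25
  mean(X_2) = (7 + 1 + 3 + 2) / 4 = 13/4 = 3.25
  x̄ = (4.25, 3.25),  deviation x̄ - mu_0 = (4.25, 3.25) - (6, 8) = (-1.75, -4.75).

Step 2 — sample covariance matrix, S[i,j] = (1/(n-1)) · Σ_k (x_{k,i} - mean_i) · (x_{k,j} - mean_j), divisor n-1 = 3:
  S[X_1,X_1] = ((-3.25)·(-3.25) + (0.75)·(0.75) + (0.75)·(0.75) + (1.75)·(1.75)) / 3 = 14.75/3 = 4.9167
  S[X_1,X_2] = ((-3.25)·(3.75) + (0.75)·(-2.25) + (0.75)·(-0.25) + (1.75)·(-1.25)) / 3 = -16.25/3 = -5.4167
  S[X_2,X_2] = ((3.75)·(3.75) + (-2.25)·(-2.25) + (-0.25)·(-0.25) + (-1.25)·(-1.25)) / 3 = 20.75/3 = 6.9167
  S = [[4.9167, -5.4167],
 [-5.4167, 6.9167]].

Step 3 — invert S. det(S) = 4.9167·6.9167 - (-5.4167)² = 4.6667.
  S^{-1} = (1/det) · [[d, -b], [-b, a]] = [[1.4821, 1.1607],
 [1.1607, 1.0536]].

Step 4 — quadratic form (x̄ - mu_0)^T · S^{-1} · (x̄ - mu_0):
  S^{-1} · (x̄ - mu_0) = (-8.1071, -7.0357),
  (x̄ - mu_0)^T · [...] = (-1.75)·(-8.1071) + (-4.75)·(-7.0357) = 47.6071.

Step 5 — scale by n: T² = 4 · 47.6071 = 190.4286.

T² ≈ 190.4286


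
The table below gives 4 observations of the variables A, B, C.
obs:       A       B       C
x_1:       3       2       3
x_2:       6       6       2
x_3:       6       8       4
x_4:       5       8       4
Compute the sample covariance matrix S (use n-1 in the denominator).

Step 1 — column means:
  mean(A) = (3 + 6 + 6 + 5) / 4 = 20/4 = 5
  mean(B) = (2 + 6 + 8 + 8) / 4 = 24/4 = 6
  mean(C) = (3 + 2 + 4 + 4) / 4 = 13/4 = 3.25

Step 2 — sample covariance S[i,j] = (1/(n-1)) · Σ_k (x_{k,i} - mean_i) · (x_{k,j} - mean_j), with n-1 = 3.
  S[A,A] = ((-2)·(-2) + (1)·(1) + (1)·(1) + (0)·(0)) / 3 = 6/3 = 2
  S[A,B] = ((-2)·(-4) + (1)·(0) + (1)·(2) + (0)·(2)) / 3 = 10/3 = 3.3333
  S[A,C] = ((-2)·(-0.25) + (1)·(-1.25) + (1)·(0.75) + (0)·(0.75)) / 3 = 0/3 = 0
  S[B,B] = ((-4)·(-4) + (0)·(0) + (2)·(2) + (2)·(2)) / 3 = 24/3 = 8
  S[B,C] = ((-4)·(-0.25) + (0)·(-1.25) + (2)·(0.75) + (2)·(0.75)) / 3 = 4/3 = 1.3333
  S[C,C] = ((-0.25)·(-0.25) + (-1.25)·(-1.25) + (0.75)·(0.75) + (0.75)·(0.75)) / 3 = 2.75/3 = 0.9167

S is symmetric (S[j,i] = S[i,j]). Assembling:

S = [[2, 3.3333, 0],
 [3.3333, 8, 1.3333],
 [0, 1.3333, 0.9167]]


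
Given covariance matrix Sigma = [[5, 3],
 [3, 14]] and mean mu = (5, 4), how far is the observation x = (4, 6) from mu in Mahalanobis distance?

Step 1 — centre the observation: (x - mu) = (-1, 2).

Step 2 — invert Sigma. det(Sigma) = 5·14 - (3)² = 61.
  Sigma^{-1} = (1/det) · [[d, -b], [-b, a]] = [[0.2295, -0.0492],
 [-0.0492, 0.082]].

Step 3 — form the quadratic (x - mu)^T · Sigma^{-1} · (x - mu):
  Sigma^{-1} · (x - mu) = (-0.3279, 0.2131).
  (x - mu)^T · [Sigma^{-1} · (x - mu)] = (-1)·(-0.3279) + (2)·(0.2131) = 0.7541.

Step 4 — take square root: d = √(0.7541) ≈ 0.8684.

d(x, mu) = √(0.7541) ≈ 0.8684


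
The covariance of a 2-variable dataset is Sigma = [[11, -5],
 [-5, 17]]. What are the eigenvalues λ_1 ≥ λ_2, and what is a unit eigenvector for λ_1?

Step 1 — characteristic polynomial of 2×2 Sigma:
  det(Sigma - λI) = λ² - trace · λ + det = 0.
  trace = 11 + 17 = 28, det = 11·17 - (-5)² = 162.
Step 2 — discriminant:
  Δ = trace² - 4·det = 784 - 648 = 136.
Step 3 — eigenvalues:
  λ = (trace ± √Δ)/2 = (28 ± 11.6619)/2,
  λ_1 = 19.831,  λ_2 = 8.169.

Step 4 — unit eigenvector for λ_1: solve (Sigma - λ_1 I)v = 0. First row:
  (11 - 19.831)·v_x + (-5)·v_y = 0, i.e. (-8.831)·v_x + (-5)·v_y = 0,
  so v ∝ (b, λ_1 - a) = (-5, 8.831); multiply by -1 so the first entry is positive: u = (5, -8.831).
  ||u|| = √((5)² + (-8.831)²) = √(102.9857) ≈ 10.1482,
  v_1 = u/||u|| ≈ (0.4927, -0.8702) (||v_1|| = 1).

λ_1 = 19.831,  λ_2 = 8.169;  v_1 ≈ (0.4927, -0.8702)


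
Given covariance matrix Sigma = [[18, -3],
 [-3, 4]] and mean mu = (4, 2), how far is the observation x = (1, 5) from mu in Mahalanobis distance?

Step 1 — centre the observation: (x - mu) = (-3, 3).

Step 2 — invert Sigma. det(Sigma) = 18·4 - (-3)² = 63.
  Sigma^{-1} = (1/det) · [[d, -b], [-b, a]] = [[0.0635, 0.0476],
 [0.0476, 0.2857]].

Step 3 — form the quadratic (x - mu)^T · Sigma^{-1} · (x - mu):
  Sigma^{-1} · (x - mu) = (-0.0476, 0.7143).
  (x - mu)^T · [Sigma^{-1} · (x - mu)] = (-3)·(-0.0476) + (3)·(0.7143) = 2.2857.

Step 4 — take square root: d = √(2.2857) ≈ 1.5119.

d(x, mu) = √(2.2857) ≈ 1.5119


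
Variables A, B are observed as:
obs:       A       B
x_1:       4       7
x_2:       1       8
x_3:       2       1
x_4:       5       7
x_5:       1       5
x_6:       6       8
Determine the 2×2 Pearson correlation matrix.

Step 1 — column means:
  mean(A) = (4 + 1 + 2 + 5 + 1 + 6) / 6 = 19/6 = 3.1667
  mean(B) = (7 + 8 + 1 + 7 + 5 + 8) / 6 = 36/6 = 6

Step 2 — sample variances and covariances s[i,j] = (1/(n-1)) · Σ_k (x_{k,i} - mean_i) · (x_{k,j} - mean_j), with n-1 = 5:
  s[A,A] = ((0.8333)·(0.8333) + (-2.1667)·(-2.1667) + (-1.1667)·(-1.1667) + (1.8333)·(1.8333) + (-2.1667)·(-2.1667) + (2.8333)·(2.8333)) / 5 = 22.8333/5 = 4.5667
  s[A,B] = ((0.8333)·(1) + (-2.1667)·(2) + (-1.1667)·(-5) + (1.8333)·(1) + (-2.1667)·(-1) + (2.8333)·(2)) / 5 = 12/5 = 2.4
  s[B,B] = ((1)·(1) + (2)·(2) + (-5)·(-5) + (1)·(1) + (-1)·(-1) + (2)·(2)) / 5 = 36/5 = 7.2
  Sample standard deviations s_i = √(s[i,i]):
  s(A) = √(4.5667) = 2.137
  s(B) = √(7.2) = 2.6833

Step 3 — r_{ij} = s_{ij} / (s_i · s_j):
  r[A,A] = 1 (diagonal).
  r[A,B] = 2.4 / (2.137 · 2.6833) = 2.4 / 5.7341 = 0.4185
  r[B,B] = 1 (diagonal).

R is symmetric with unit diagonal. Assembling:

R = [[1, 0.4185],
 [0.4185, 1]]


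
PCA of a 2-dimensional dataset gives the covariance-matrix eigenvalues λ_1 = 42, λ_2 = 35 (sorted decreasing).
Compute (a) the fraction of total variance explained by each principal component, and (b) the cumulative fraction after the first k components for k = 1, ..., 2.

Step 1 — total variance = trace(Sigma) = Σ λ_i = 42 + 35 = 77.

Step 2 — fraction explained by component i = λ_i / Σ λ:
  PC1: 42/77 = 0.5455
  PC2: 35/77 = 0.4545

Step 3 — cumulative fraction after k components = (λ_1 + ... + λ_k) / Σ λ:
  k = 1: 42/77 = 0.5455
  k = 2: (42 + 35)/77 = 77/77 = 1

Summary (fraction, with percent):

explained: PC1 0.5455 (54.55%), PC2 0.4545 (45.45%);  cumulative: 0.5455, 1


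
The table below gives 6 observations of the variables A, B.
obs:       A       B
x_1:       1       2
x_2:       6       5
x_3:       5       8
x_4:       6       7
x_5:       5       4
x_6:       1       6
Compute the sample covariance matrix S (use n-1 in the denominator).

Step 1 — column means:
  mean(A) = (1 + 6 + 5 + 6 + 5 + 1) / 6 = 24/6 = 4
  mean(B) = (2 + 5 + 8 + 7 + 4 + 6) / 6 = 32/6 = 5.3333

Step 2 — sample covariance S[i,j] = (1/(n-1)) · Σ_k (x_{k,i} - mean_i) · (x_{k,j} - mean_j), with n-1 = 5.
  S[A,A] = ((-3)·(-3) + (2)·(2) + (1)·(1) + (2)·(2) + (1)·(1) + (-3)·(-3)) / 5 = 28/5 = 5.6
  S[A,B] = ((-3)·(-3.3333) + (2)·(-0.3333) + (1)·(2.6667) + (2)·(1.6667) + (1)·(-1.3333) + (-3)·(0.6667)) / 5 = 12/5 = 2.4
  S[B,B] = ((-3.3333)·(-3.3333) + (-0.3333)·(-0.3333) + (2.6667)·(2.6667) + (1.6667)·(1.6667) + (-1.3333)·(-1.3333) + (0.6667)·(0.6667)) / 5 = 23.3333/5 = 4.6667

S is symmetric (S[j,i] = S[i,j]). Assembling:

S = [[5.6, 2.4],
 [2.4, 4.6667]]


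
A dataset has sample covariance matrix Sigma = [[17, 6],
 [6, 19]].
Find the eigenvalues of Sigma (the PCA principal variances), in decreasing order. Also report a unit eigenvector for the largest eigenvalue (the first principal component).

Step 1 — characteristic polynomial of 2×2 Sigma:
  det(Sigma - λI) = λ² - trace · λ + det = 0.
  trace = 17 + 19 = 36, det = 17·19 - (6)² = 287.
Step 2 — discriminant:
  Δ = trace² - 4·det = 1296 - 1148 = 148.
Step 3 — eigenvalues:
  λ = (trace ± √Δ)/2 = (36 ± 12.1655)/2,
  λ_1 = 24.0828,  λ_2 = 11.9172.

Step 4 — unit eigenvector for λ_1: solve (Sigma - λ_1 I)v = 0. First row:
  (17 - 24.0828)·v_x + (6)·v_y = 0, i.e. (-7.0828)·v_x + (6)·v_y = 0,
  so v ∝ (b, λ_1 - a) = (6, 7.0828) = u.
  ||u|| = √((6)² + (7.0828)²) = √(86.1655) ≈ 9.2825,
  v_1 = u/||u|| ≈ (0.6464, 0.763) (||v_1|| = 1).

λ_1 = 24.0828,  λ_2 = 11.9172;  v_1 ≈ (0.6464, 0.763)


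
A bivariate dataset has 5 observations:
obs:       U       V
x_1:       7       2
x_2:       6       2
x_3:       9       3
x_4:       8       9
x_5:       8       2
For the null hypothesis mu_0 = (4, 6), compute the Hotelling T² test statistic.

Step 1 — sample mean vector:
  mean(U) = (7 + 6 + 9 + 8 + 8) / 5 = 38/5 = 7.6
  mean(V) = (2 + 2 + 3 + 9 + 2) / 5 = 18/5 = 3.6
  x̄ = (7.6, 3.6),  deviation x̄ - mu_0 = (7.6, 3.6) - (4, 6) = (3.6, -2.4).

Step 2 — sample covariance matrix, S[i,j] = (1/(n-1)) · Σ_k (x_{k,i} - mean_i) · (x_{k,j} - mean_j), divisor n-1 = 4:
  S[U,U] = ((-0.6)·(-0.6) + (-1.6)·(-1.6) + (1.4)·(1.4) + (0.4)·(0.4) + (0.4)·(0.4)) / 4 = 5.2/4 = 1.3
  S[U,V] = ((-0.6)·(-1.6) + (-1.6)·(-1.6) + (1.4)·(-0.6) + (0.4)·(5.4) + (0.4)·(-1.6)) / 4 = 4.2/4 = 1.05
  S[V,V] = ((-1.6)·(-1.6) + (-1.6)·(-1.6) + (-0.6)·(-0.6) + (5.4)·(5.4) + (-1.6)·(-1.6)) / 4 = 37.2/4 = 9.3
  S = [[1.3, 1.05],
 [1.05, 9.3]].

Step 3 — invert S. det(S) = 1.3·9.3 - (1.05)² = 10.9875.
  S^{-1} = (1/det) · [[d, -b], [-b, a]] = [[0.8464, -0.0956],
 [-0.0956, 0.1183]].

Step 4 — quadratic form (x̄ - mu_0)^T · S^{-1} · (x̄ - mu_0):
  S^{-1} · (x̄ - mu_0) = (3.2765, -0.628),
  (x̄ - mu_0)^T · [...] = (3.6)·(3.2765) + (-2.4)·(-0.628) = 13.3024.

Step 5 — scale by n: T² = 5 · 13.3024 = 66.5119.

T² ≈ 66.5119
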